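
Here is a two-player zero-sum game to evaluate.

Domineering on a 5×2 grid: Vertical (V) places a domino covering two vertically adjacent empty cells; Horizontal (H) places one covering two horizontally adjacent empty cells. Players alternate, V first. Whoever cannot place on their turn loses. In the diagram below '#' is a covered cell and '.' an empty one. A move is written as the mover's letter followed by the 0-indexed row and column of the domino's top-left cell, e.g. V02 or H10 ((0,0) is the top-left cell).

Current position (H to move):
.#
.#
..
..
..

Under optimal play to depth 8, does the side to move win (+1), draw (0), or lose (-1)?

value(.#/.#/../../.., H) = +1

[.#/.#/../../..] H move#1: H20:-1/.#/.#/##/../.., H30:+1/.#/.#/../##/..*, H40:-1/.#/.#/../../##
[.#/.#/../##/..] V move#2: V00:-1/##/##/../##/..*, V10:-1/.#/##/#./##/..
[##/##/../##/..] H move#3: H20:+1/##/##/##/##/..*, H40:+1/##/##/../##/##
[##/##/##/##/..] end (terminal -1, V#4); searched .#/.#/../../.. to 8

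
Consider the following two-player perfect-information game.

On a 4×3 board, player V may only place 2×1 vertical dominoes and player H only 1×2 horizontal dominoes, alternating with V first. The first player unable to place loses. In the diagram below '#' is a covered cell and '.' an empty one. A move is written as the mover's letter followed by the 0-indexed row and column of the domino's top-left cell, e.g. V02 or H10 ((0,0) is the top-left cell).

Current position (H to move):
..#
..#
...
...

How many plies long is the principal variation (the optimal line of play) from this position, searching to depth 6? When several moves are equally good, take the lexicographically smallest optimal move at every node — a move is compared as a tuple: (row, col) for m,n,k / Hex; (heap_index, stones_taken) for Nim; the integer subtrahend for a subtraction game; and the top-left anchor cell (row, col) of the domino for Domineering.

ply 1, H at ..#/..#/.../... | H00=-1→###/..#/.../...*; H10=-1→..#/###/.../...; H20=-1→..#/..#/##./...; H21=-1→..#/..#/.##/...; H30=-1→..#/..#/.../##.; H31=-1→..#/..#/.../.##
ply 2, V at ###/..#/.../... | V10=-1→###/#.#/#../...; V11=+1→###/.##/.#./...*; V20=-1→###/..#/#../#..; V21=+1→###/..#/.#./.#.; V22=-1→###/..#/..#/..#
ply 3, H at ###/.##/.#./... | H30=-1→###/.##/.#./##.*; H31=-1→###/.##/.#./.##
ply 4, V at ###/.##/.#./##. | V10=+1→###/###/##./##.*; V22=+1→###/.##/.##/###
ply 5: ###/###/##./##. is terminal -1 (H); from ..#/..#/.../... depth 6

PV length from [..#/..#/.../...]: 4 plies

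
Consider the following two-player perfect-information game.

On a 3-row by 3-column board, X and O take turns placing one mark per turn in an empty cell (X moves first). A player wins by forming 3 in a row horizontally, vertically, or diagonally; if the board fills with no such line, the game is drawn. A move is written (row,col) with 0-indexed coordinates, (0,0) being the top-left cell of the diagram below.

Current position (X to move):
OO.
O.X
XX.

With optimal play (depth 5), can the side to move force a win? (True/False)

p1 X@[OO./O.X/XX.]: (0,2)[OOX/O.X/XX.]+1* (1,1)[OO./OXX/XX.]-1 (2,2)[OO./O.X/XXX]+1
p2 O@[OOX/O.X/XX.]: (1,1)[OOX/OOX/XX.]-1* (2,2)[OOX/O.X/XXO]-1
p3 X@[OOX/OOX/XX.]: (2,2)[OOX/OOX/XXX]+1*
p4 O@[OOX/OOX/XXX] terminal -1; root [OO./O.X/XX.] d5

X winning at [OO./O.X/XX.]: True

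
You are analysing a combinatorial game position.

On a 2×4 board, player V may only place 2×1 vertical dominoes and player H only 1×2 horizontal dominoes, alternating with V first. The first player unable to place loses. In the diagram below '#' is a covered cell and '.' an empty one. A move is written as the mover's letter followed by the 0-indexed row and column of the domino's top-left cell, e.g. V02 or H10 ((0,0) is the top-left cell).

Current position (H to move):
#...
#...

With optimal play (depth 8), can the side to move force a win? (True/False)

H winning at [#.../#...]: True

[#.../#...] H move#1: H01:+1/###./#...*, H02:+1/#.##/#..., H11:+1/#.../###., H12:+1/#.../#.##
[###./#...] V move#2: V03:-1/####/#..#*
[####/#..#] H move#3: H11:+1/####/####*
[####/####] end (terminal -1, V#4); searched #.../#... to 8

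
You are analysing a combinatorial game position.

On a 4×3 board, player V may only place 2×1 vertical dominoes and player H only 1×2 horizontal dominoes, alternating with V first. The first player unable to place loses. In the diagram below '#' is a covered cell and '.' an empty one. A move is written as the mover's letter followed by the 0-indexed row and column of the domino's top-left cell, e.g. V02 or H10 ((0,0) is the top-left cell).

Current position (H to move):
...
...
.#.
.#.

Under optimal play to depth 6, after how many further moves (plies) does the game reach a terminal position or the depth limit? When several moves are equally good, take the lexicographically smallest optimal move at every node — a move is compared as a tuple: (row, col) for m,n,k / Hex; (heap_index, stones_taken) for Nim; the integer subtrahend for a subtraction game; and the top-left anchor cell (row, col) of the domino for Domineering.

[.../.../.#./.#.] H move#1: H00:-1/##./.../.#./.#.*, H01:-1/.##/.../.#./.#., H10:-1/.../##./.#./.#., H11:-1/.../.##/.#./.#.
[##./.../.#./.#.] V move#2: V02:+1/###/..#/.#./.#.*, V10:+1/##./#../##./.#., V12:+1/##./..#/.##/.#., V20:+1/##./.../##./##., V22:+1/##./.../.##/.##
[###/..#/.#./.#.] H move#3: H10:-1/###/###/.#./.#.*
[###/###/.#./.#.] V move#4: V20:+1/###/###/##./##.*, V22:+1/###/###/.##/.##
[###/###/##./##.] end (terminal -1, H#5); searched .../.../.#./.#. to 6

PV length from [.../.../.#./.#.]: 4 plies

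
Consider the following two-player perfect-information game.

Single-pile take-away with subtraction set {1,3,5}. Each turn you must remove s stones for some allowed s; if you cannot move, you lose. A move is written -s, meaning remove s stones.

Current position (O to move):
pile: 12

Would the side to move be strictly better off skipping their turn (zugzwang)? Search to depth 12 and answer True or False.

zugzwang(12, O) = True

ply 1, O at 12 | -1=-1→11*; -3=-1→9; -5=-1→7
ply 2, X at 11 | -1=+1→10*; -3=+1→8; -5=+1→6
ply 3, O at 10 | -1=-1→9*; -3=-1→7; -5=-1→5
ply 4, X at 9 | -1=+1→8*; -3=+1→6; -5=+1→4
ply 5, O at 8 | -1=-1→7*; -3=-1→5; -5=-1→3
ply 6, X at 7 | -1=+1→6*; -3=+1→4; -5=+1→2
ply 7, O at 6 | -1=-1→5*; -3=-1→3; -5=-1→1
ply 8, X at 5 | -1=+1→4*; -3=+1→2; -5=+1→0
ply 9, O at 4 | -1=-1→3*; -3=-1→1
ply 10, X at 3 | -1=+1→2*; -3=+1→0
ply 11, O at 2 | -1=-1→1*
ply 12, X at 1 | -1=+1→0*
ply 13: 0 is terminal -1 (O); from 12 depth 12
suppose O passes — search the same position with X to move:
pass> ply 1, X at 12 | -1=-1→11*; -3=-1→9; -5=-1→7
pass> ply 2, O at 11 | -1=+1→10*; -3=+1→8; -5=+1→6
pass> ply 3, X at 10 | -1=-1→9*; -3=-1→7; -5=-1→5
pass> ply 4, O at 9 | -1=+1→8*; -3=+1→6; -5=+1→4
pass> ply 5, X at 8 | -1=-1→7*; -3=-1→5; -5=-1→3
pass> ply 6, O at 7 | -1=+1→6*; -3=+1→4; -5=+1→2
pass> ply 7, X at 6 | -1=-1→5*; -3=-1→3; -5=-1→1
pass> ply 8, O at 5 | -1=+1→4*; -3=+1→2; -5=+1→0
pass> ply 9, X at 4 | -1=-1→3*; -3=-1→1
pass> ply 10, O at 3 | -1=+1→2*; -3=+1→0
pass> ply 11, X at 2 | -1=-1→1*
pass> ply 12, O at 1 | -1=+1→0*
pass> ply 13: 0 is terminal -1 (X); from 12 depth 12
for O: play -1, pass +1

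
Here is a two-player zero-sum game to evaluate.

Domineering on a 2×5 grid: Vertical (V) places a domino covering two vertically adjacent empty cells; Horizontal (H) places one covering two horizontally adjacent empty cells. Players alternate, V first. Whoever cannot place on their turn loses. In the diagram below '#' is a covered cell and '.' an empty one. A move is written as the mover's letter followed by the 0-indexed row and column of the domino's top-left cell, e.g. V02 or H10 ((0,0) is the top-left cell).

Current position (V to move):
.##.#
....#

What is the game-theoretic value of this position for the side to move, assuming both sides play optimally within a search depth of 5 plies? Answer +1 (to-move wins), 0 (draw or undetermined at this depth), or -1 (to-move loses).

value(.##.#/....#, V) = -1

[.##.#/....#] V move#1: V00:-1/###.#/#...#*, V03:-1/.####/...##
[###.#/#...#] H move#2: H11:-1/###.#/###.#, H12:+1/###.#/#.###*
[###.#/#.###] end (terminal -1, V#3); searched .##.#/....# to 5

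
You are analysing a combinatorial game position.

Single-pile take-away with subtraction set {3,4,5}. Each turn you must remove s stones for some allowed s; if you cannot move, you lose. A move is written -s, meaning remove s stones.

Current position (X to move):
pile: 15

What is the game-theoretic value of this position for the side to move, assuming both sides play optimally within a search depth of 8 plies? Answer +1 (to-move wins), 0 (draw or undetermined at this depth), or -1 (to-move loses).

p1 X@[15]: -3[12]-1 -4[11]-1 -5[10]+1*
p2 O@[10]: -3[7]-1* -4[6]-1 -5[5]-1
p3 X@[7]: -3[4]-1 -4[3]-1 -5[2]+1*
p4 O@[2] terminal -1; root [15] d8

value(15, X) = +1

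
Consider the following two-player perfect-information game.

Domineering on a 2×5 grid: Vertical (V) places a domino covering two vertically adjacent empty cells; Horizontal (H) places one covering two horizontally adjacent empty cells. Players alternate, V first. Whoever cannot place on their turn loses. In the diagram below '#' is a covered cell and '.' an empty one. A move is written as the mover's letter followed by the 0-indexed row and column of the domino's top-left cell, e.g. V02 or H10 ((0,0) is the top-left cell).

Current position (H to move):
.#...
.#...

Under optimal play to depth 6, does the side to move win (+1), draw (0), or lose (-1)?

value(.#.../.#..., H) = -1

p1 H@[.#.../.#...]: H02[.###./.#...]-1* H03[.#.##/.#...]-1 H12[.#.../.###.]-1 H13[.#.../.#.##]-1
p2 V@[.###./.#...]: V00[####./##...]-1 V04[.####/.#..#]+1*
p3 H@[.####/.#..#]: H12[.####/.####]-1*
p4 V@[.####/.####]: V00[#####/#####]+1*
p5 H@[#####/#####] terminal -1; root [.#.../.#...] d6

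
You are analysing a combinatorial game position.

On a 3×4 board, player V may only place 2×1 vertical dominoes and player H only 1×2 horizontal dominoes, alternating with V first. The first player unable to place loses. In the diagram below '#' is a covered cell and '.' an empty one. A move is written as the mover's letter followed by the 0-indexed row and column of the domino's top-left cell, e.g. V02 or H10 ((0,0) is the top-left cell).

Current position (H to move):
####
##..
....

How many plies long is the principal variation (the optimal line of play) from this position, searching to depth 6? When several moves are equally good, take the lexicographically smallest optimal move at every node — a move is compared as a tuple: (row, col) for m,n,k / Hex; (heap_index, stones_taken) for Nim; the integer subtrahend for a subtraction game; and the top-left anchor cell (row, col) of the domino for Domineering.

p1 H@[####/##../....]: H12[####/####/....]+1* H20[####/##../##..]-1 H21[####/##../.##.]-1 H22[####/##../..##]+1
p2 V@[####/####/....] terminal -1; root [####/##../....] d6

PV length from [####/##../....]: 1 ply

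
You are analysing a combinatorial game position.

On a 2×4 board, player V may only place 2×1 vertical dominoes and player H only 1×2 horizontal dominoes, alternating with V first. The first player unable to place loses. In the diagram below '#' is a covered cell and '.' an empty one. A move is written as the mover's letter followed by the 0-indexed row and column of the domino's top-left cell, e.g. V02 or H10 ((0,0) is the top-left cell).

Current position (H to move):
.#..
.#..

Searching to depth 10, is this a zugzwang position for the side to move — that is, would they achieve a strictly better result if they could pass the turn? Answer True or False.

[.#../.#..] H move#1: H02:+1/.###/.#..*, H12:+1/.#../.###
[.###/.#..] V move#2: V00:-1/####/##..*
[####/##..] H move#3: H12:+1/####/####*
[####/####] end (terminal -1, V#4); searched .#../.#.. to 10
pass branch (V moves first from the same position):
  | [.#../.#..] V move#1: V00:-1/##../##.., V02:+1/.##./.##.*, V03:+1/.#.#/.#.#
  | [.##./.##.] end (terminal -1, H#2); searched .#../.#.. to 10
H moving scores +1; H passing scores -1

zugzwang(.#../.#.., H) = False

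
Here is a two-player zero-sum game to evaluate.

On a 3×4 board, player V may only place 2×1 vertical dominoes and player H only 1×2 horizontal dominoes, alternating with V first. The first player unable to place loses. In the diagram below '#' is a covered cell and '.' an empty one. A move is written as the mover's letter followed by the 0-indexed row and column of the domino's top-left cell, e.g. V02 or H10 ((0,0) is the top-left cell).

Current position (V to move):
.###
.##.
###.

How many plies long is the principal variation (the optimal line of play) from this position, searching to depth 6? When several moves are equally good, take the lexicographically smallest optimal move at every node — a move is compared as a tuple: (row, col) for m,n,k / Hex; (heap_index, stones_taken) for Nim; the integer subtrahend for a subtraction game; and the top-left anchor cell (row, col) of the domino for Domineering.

PV length from [.###/.##./###.]: 1 ply

ply 1, V at .###/.##./###. | V00=+1→####/###./###.*; V13=+1→.###/.###/####
ply 2: ####/###./###. is terminal -1 (H); from .###/.##./###. depth 6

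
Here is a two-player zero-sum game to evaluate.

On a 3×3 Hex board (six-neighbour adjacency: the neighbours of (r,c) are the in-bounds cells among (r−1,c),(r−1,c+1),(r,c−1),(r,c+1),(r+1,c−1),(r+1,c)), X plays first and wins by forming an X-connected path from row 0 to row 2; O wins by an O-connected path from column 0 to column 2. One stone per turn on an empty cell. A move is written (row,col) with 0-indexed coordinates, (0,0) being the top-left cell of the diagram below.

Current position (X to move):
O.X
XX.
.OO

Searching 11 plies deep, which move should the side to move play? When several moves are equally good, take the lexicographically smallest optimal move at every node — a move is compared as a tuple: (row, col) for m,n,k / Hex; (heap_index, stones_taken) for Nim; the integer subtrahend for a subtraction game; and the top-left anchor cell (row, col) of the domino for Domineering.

[O.X/XX./.OO] X move#1: (0,1):-1/OXX/XX./.OO, (1,2):-1/O.X/XXX/.OO, (2,0):+1/O.X/XX./XOO*
[O.X/XX./XOO] end (terminal -1, O#2); searched O.X/XX./.OO to 11

X's best at [O.X/XX./.OO]: (2,0)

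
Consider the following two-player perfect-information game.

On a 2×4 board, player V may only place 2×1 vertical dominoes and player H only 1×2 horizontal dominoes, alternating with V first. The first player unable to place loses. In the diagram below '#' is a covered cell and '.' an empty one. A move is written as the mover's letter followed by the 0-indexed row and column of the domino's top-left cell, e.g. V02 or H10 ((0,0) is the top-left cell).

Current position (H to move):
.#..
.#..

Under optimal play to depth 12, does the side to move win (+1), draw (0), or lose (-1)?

ply 1, H at .#../.#.. | H02=+1→.###/.#..*; H12=+1→.#../.###
ply 2, V at .###/.#.. | V00=-1→####/##..*
ply 3, H at ####/##.. | H12=+1→####/####*
ply 4: ####/#### is terminal -1 (V); from .#../.#.. depth 12

value(.#../.#.., H) = +1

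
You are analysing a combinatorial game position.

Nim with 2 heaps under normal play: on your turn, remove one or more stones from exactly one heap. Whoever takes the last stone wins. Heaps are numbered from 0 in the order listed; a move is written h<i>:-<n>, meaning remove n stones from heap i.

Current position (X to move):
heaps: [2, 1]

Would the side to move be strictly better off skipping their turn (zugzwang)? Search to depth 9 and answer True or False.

[(2,1)] X move#1: h0:-1:+1/(1,1)*, h0:-2:-1/(0,1), h1:-1:-1/(2,0)
[(1,1)] O move#2: h0:-1:-1/(0,1)*, h1:-1:-1/(1,0)
[(0,1)] X move#3: h1:-1:+1/(0,0)*
[(0,0)] end (terminal -1, O#4); searched (2,1) to 9
suppose X passes — search the same position with O to move:
pass> [(2,1)] O move#1: h0:-1:+1/(1,1)*, h0:-2:-1/(0,1), h1:-1:-1/(2,0)
pass> [(1,1)] X move#2: h0:-1:-1/(0,1)*, h1:-1:-1/(1,0)
pass> [(0,1)] O move#3: h1:-1:+1/(0,0)*
pass> [(0,0)] end (terminal -1, X#4); searched (2,1) to 9
for X: play +1, pass -1

zugzwang((2,1), X) = False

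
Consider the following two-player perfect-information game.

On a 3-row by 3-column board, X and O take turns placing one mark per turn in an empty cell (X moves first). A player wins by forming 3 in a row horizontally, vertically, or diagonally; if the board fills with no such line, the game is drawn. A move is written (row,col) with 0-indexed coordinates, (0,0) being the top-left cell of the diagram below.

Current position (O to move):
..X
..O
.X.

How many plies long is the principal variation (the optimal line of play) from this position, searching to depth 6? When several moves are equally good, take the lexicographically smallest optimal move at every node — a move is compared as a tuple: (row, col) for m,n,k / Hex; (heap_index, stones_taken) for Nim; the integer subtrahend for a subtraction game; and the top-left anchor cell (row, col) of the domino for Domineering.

PV length from [..X/..O/.X.]: 6 plies

ply 1, O at ..X/..O/.X. | (0,0)=-1→O.X/..O/.X.; (0,1)=-1→.OX/..O/.X.; (1,0)=-1→..X/O.O/.X.; (1,1)=+0→..X/.OO/.X.*; (2,0)=-1→..X/..O/OX.; (2,2)=-1→..X/..O/.XO
ply 2, X at ..X/.OO/.X. | (0,0)=-1→X.X/.OO/.X.; (0,1)=-1→.XX/.OO/.X.; (1,0)=+0→..X/XOO/.X.*; (2,0)=-1→..X/.OO/XX.; (2,2)=-1→..X/.OO/.XX
ply 3, O at ..X/XOO/.X. | (0,0)=+0→O.X/XOO/.X.*; (0,1)=-1→.OX/XOO/.X.; (2,0)=+0→..X/XOO/OX.; (2,2)=-1→..X/XOO/.XO
ply 4, X at O.X/XOO/.X. | (0,1)=-1→OXX/XOO/.X.; (2,0)=-1→O.X/XOO/XX.; (2,2)=+0→O.X/XOO/.XX*
ply 5, O at O.X/XOO/.XX | (0,1)=-1→OOX/XOO/.XX; (2,0)=+0→O.X/XOO/OXX*
ply 6, X at O.X/XOO/OXX | (0,1)=+0→OXX/XOO/OXX*
ply 7: OXX/XOO/OXX is terminal +0 (O); from ..X/..O/.X. depth 6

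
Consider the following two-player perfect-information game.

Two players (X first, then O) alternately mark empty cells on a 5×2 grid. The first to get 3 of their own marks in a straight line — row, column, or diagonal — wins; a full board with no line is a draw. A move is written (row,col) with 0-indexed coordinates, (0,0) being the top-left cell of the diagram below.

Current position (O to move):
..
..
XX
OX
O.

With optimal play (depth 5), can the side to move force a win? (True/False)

ply 1, O at ../../XX/OX/O. | (0,0)=-1→O./../XX/OX/O.*; (0,1)=-1→.O/../XX/OX/O.; (1,0)=-1→../O./XX/OX/O.; (1,1)=-1→../.O/XX/OX/O.; (4,1)=-1→../../XX/OX/OO
ply 2, X at O./../XX/OX/O. | (0,1)=+1→OX/../XX/OX/O.*; (1,0)=+1→O./X./XX/OX/O.; (1,1)=+1→O./.X/XX/OX/O.; (4,1)=+1→O./../XX/OX/OX
ply 3, O at OX/../XX/OX/O. | (1,0)=-1→OX/O./XX/OX/O.*; (1,1)=-1→OX/.O/XX/OX/O.; (4,1)=-1→OX/../XX/OX/OO
ply 4, X at OX/O./XX/OX/O. | (1,1)=+1→OX/OX/XX/OX/O.*; (4,1)=+1→OX/O./XX/OX/OX
ply 5: OX/OX/XX/OX/O. is terminal -1 (O); from ../../XX/OX/O. depth 5

O winning at [../../XX/OX/O.]: False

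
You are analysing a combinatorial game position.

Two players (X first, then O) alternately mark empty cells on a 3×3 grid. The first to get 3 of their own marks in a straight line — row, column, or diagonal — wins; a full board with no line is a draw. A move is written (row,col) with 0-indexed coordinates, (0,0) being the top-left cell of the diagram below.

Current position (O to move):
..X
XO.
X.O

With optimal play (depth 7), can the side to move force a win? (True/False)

ply 1, O at ..X/XO./X.O | (0,0)=+1→O.X/XO./X.O*; (0,1)=-1→.OX/XO./X.O; (1,2)=-1→..X/XOO/X.O; (2,1)=-1→..X/XO./XOO
ply 2: O.X/XO./X.O is terminal -1 (X); from ..X/XO./X.O depth 7

O winning at [..X/XO./X.O]: True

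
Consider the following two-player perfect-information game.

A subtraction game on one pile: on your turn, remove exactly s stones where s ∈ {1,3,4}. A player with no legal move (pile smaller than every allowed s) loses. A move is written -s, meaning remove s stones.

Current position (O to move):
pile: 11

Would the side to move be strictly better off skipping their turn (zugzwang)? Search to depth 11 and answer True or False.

ply 1, O at 11 | -1=-1→10; -3=-1→8; -4=+1→7*
ply 2, X at 7 | -1=-1→6*; -3=-1→4; -4=-1→3
ply 3, O at 6 | -1=-1→5; -3=-1→3; -4=+1→2*
ply 4, X at 2 | -1=-1→1*
ply 5, O at 1 | -1=+1→0*
ply 6: 0 is terminal -1 (X); from 11 depth 11
suppose O passes — search the same position with X to move:
pass> ply 1, X at 11 | -1=-1→10; -3=-1→8; -4=+1→7*
pass> ply 2, O at 7 | -1=-1→6*; -3=-1→4; -4=-1→3
pass> ply 3, X at 6 | -1=-1→5; -3=-1→3; -4=+1→2*
pass> ply 4, O at 2 | -1=-1→1*
pass> ply 5, X at 1 | -1=+1→0*
pass> ply 6: 0 is terminal -1 (O); from 11 depth 11
for O: play +1, pass -1

zugzwang(11, O) = False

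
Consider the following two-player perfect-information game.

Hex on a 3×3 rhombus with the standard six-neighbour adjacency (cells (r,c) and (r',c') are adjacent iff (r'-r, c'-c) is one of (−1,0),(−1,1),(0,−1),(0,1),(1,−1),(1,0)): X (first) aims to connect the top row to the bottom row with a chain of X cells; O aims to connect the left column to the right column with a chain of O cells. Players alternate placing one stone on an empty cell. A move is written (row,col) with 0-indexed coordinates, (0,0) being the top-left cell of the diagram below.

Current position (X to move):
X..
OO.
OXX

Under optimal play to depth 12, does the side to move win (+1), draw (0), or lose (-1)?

value(X../OO./OXX, X) = -1

ply 1, X at X../OO./OXX | (0,1)=-1→XX./OO./OXX*; (0,2)=-1→X.X/OO./OXX; (1,2)=-1→X../OOX/OXX
ply 2, O at XX./OO./OXX | (0,2)=+1→XXO/OO./OXX*; (1,2)=+1→XX./OOO/OXX
ply 3: XXO/OO./OXX is terminal -1 (X); from X../OO./OXX depth 12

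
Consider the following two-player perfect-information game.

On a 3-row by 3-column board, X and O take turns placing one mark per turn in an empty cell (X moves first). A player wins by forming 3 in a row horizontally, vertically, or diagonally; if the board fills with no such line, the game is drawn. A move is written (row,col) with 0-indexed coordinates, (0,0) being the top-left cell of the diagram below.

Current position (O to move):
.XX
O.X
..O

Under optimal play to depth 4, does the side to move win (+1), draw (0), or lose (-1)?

value(.XX/O.X/..O, O) = +1

p1 O@[.XX/O.X/..O]: (0,0)[OXX/O.X/..O]+1* (1,1)[.XX/OOX/..O]-1 (2,0)[.XX/O.X/O.O]-1 (2,1)[.XX/O.X/.OO]-1
p2 X@[OXX/O.X/..O]: (1,1)[OXX/OXX/..O]-1* (2,0)[OXX/O.X/X.O]-1 (2,1)[OXX/O.X/.XO]-1
p3 O@[OXX/OXX/..O]: (2,0)[OXX/OXX/O.O]+1* (2,1)[OXX/OXX/.OO]-1
p4 X@[OXX/OXX/O.O] terminal -1; root [.XX/O.X/..O] d4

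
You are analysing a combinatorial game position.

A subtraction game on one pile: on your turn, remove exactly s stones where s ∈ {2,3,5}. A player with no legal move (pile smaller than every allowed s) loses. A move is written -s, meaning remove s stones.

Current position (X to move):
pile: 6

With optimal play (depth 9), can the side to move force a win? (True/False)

X winning at [6]: True

p1 X@[6]: -2[4]-1 -3[3]-1 -5[1]+1*
p2 O@[1] terminal -1; root [6] d9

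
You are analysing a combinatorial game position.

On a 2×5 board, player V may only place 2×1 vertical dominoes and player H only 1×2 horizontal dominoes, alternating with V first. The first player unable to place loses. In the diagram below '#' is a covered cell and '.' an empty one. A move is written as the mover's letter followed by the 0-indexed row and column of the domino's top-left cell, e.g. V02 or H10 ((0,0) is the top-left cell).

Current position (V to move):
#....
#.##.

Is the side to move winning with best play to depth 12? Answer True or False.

[#..../#.##.] V move#1: V01:-1/##.../####.*, V04:-1/#...#/#.###
[##.../####.] H move#2: H02:-1/####./####., H03:+1/##.##/####.*
[##.##/####.] end (terminal -1, V#3); searched #..../#.##. to 12

V winning at [#..../#.##.]: False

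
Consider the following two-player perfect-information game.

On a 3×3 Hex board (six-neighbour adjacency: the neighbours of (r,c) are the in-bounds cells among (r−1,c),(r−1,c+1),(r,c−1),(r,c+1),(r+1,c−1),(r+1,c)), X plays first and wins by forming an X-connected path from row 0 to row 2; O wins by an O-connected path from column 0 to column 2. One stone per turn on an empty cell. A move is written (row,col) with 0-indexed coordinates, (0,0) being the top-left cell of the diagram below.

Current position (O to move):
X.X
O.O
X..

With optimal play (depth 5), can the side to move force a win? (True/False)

[X.X/O.O/X..] O move#1: (0,1):-1/XOX/O.O/X.., (1,1):+1/X.X/OOO/X..*, (2,1):-1/X.X/O.O/XO., (2,2):-1/X.X/O.O/X.O
[X.X/OOO/X..] end (terminal -1, X#2); searched X.X/O.O/X.. to 5

O winning at [X.X/O.O/X..]: True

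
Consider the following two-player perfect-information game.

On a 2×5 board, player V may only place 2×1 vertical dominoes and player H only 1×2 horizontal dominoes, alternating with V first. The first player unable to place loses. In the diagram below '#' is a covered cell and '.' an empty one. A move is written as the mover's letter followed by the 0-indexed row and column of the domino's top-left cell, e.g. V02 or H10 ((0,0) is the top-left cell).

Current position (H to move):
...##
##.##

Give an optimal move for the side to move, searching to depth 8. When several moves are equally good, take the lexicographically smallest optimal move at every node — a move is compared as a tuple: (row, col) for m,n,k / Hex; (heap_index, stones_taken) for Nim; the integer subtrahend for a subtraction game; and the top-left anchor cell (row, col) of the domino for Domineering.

p1 H@[...##/##.##]: H00[##.##/##.##]-1 H01[.####/##.##]+1*
p2 V@[.####/##.##] terminal -1; root [...##/##.##] d8

H's best at [...##/##.##]: H01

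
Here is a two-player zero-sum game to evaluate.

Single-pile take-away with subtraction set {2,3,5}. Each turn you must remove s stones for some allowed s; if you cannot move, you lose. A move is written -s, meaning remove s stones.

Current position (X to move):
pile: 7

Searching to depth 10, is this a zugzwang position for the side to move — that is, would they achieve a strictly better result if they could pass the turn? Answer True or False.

p1 X@[7]: -2[5]-1* -3[4]-1 -5[2]-1
p2 O@[5]: -2[3]-1 -3[2]-1 -5[0]+1*
p3 X@[0] terminal -1; root [7] d10
pass branch (O moves first from the same position):
  | p1 O@[7]: -2[5]-1* -3[4]-1 -5[2]-1
  | p2 X@[5]: -2[3]-1 -3[2]-1 -5[0]+1*
  | p3 O@[0] terminal -1; root [7] d10
X moving scores -1; X passing scores +1

zugzwang(7, X) = True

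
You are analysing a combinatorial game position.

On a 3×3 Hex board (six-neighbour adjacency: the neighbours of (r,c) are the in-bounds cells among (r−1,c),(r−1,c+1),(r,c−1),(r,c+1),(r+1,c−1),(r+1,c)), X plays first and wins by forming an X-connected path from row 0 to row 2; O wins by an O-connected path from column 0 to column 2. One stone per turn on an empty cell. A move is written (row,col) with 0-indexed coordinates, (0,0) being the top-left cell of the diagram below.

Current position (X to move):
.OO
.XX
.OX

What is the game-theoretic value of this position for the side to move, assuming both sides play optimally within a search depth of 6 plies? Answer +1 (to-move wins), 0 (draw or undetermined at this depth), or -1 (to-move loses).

value(.OO/.XX/.OX, X) = -1

[.OO/.XX/.OX] X move#1: (0,0):-1/XOO/.XX/.OX*, (1,0):-1/.OO/XXX/.OX, (2,0):-1/.OO/.XX/XOX
[XOO/.XX/.OX] O move#2: (1,0):+1/XOO/OXX/.OX*, (2,0):-1/XOO/.XX/OOX
[XOO/OXX/.OX] end (terminal -1, X#3); searched .OO/.XX/.OX to 6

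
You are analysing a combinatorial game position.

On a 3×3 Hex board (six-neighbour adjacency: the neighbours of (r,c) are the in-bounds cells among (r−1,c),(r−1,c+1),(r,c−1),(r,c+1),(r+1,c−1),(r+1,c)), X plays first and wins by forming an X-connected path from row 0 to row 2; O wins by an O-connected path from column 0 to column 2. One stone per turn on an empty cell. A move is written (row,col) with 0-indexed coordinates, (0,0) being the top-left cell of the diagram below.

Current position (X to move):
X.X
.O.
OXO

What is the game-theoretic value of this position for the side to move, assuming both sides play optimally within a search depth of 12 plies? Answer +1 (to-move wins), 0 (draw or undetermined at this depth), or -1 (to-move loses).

ply 1, X at X.X/.O./OXO | (0,1)=-1→XXX/.O./OXO; (1,0)=-1→X.X/XO./OXO; (1,2)=+1→X.X/.OX/OXO*
ply 2: X.X/.OX/OXO is terminal -1 (O); from X.X/.O./OXO depth 12

value(X.X/.O./OXO, X) = +1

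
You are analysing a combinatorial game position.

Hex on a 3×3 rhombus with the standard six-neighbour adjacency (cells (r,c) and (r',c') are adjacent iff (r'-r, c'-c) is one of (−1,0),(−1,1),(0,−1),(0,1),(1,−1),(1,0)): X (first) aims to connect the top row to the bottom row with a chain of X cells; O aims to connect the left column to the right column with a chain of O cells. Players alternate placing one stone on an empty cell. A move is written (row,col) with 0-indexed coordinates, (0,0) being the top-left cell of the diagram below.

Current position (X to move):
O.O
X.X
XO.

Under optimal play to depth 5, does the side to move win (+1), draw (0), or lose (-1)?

ply 1, X at O.O/X.X/XO. | (0,1)=+1→OXO/X.X/XO.*; (1,1)=-1→O.O/XXX/XO.; (2,2)=-1→O.O/X.X/XOX
ply 2: OXO/X.X/XO. is terminal -1 (O); from O.O/X.X/XO. depth 5

value(O.O/X.X/XO., X) = +1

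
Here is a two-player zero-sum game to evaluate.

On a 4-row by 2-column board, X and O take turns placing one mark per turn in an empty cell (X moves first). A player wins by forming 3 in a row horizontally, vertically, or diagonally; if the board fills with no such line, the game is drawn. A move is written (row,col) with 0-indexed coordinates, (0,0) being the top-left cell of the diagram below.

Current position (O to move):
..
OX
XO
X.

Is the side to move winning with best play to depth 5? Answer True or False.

ply 1, O at ../OX/XO/X. | (0,0)=+0→O./OX/XO/X.*; (0,1)=+0→.O/OX/XO/X.; (3,1)=+0→../OX/XO/XO
ply 2, X at O./OX/XO/X. | (0,1)=+0→OX/OX/XO/X.*; (3,1)=+0→O./OX/XO/XX
ply 3, O at OX/OX/XO/X. | (3,1)=+0→OX/OX/XO/XO*
ply 4: OX/OX/XO/XO is terminal +0 (X); from ../OX/XO/X. depth 5

O winning at [../OX/XO/X.]: False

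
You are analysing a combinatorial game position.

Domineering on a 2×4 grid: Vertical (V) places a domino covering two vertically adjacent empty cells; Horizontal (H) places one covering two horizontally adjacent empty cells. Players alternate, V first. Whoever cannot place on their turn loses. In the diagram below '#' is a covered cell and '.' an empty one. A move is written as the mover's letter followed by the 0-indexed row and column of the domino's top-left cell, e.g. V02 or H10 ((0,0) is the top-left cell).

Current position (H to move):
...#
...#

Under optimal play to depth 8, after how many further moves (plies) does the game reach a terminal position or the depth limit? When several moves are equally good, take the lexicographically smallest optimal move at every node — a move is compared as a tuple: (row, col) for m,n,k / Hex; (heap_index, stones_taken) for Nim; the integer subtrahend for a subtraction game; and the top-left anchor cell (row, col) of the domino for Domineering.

ply 1, H at ...#/...# | H00=+1→##.#/...#*; H01=+1→.###/...#; H10=+1→...#/##.#; H11=+1→...#/.###
ply 2, V at ##.#/...# | V02=-1→####/..##*
ply 3, H at ####/..## | H10=+1→####/####*
ply 4: ####/#### is terminal -1 (V); from ...#/...# depth 8

PV length from [...#/...#]: 3 plies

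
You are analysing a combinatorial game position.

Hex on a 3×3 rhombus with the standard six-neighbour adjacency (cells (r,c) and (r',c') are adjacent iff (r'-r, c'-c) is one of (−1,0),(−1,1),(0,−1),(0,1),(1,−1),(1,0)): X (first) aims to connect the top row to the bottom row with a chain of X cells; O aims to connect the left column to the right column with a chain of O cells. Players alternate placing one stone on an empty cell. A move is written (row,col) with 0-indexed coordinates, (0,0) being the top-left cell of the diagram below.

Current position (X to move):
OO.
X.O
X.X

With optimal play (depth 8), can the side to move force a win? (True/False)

[OO./X.O/X.X] X move#1: (0,2):-1/OOX/X.O/X.X*, (1,1):-1/OO./XXO/X.X, (2,1):-1/OO./X.O/XXX
[OOX/X.O/X.X] O move#2: (1,1):+1/OOX/XOO/X.X*, (2,1):-1/OOX/X.O/XOX
[OOX/XOO/X.X] end (terminal -1, X#3); searched OO./X.O/X.X to 8

X winning at [OO./X.O/X.X]: False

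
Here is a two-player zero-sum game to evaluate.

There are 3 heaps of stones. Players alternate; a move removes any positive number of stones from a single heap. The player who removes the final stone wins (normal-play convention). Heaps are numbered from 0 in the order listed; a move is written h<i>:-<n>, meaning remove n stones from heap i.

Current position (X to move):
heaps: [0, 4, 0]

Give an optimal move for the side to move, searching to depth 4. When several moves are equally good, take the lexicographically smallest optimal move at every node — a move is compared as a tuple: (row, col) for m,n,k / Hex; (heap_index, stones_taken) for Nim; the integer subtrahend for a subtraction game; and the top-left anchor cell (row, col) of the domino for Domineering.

[(0,4,0)] X move#1: h1:-1:-1/(0,3,0), h1:-2:-1/(0,2,0), h1:-3:-1/(0,1,0), h1:-4:+1/(0,0,0)*
[(0,0,0)] end (terminal -1, O#2); searched (0,4,0) to 4

X's best at [(0,4,0)]: h1:-4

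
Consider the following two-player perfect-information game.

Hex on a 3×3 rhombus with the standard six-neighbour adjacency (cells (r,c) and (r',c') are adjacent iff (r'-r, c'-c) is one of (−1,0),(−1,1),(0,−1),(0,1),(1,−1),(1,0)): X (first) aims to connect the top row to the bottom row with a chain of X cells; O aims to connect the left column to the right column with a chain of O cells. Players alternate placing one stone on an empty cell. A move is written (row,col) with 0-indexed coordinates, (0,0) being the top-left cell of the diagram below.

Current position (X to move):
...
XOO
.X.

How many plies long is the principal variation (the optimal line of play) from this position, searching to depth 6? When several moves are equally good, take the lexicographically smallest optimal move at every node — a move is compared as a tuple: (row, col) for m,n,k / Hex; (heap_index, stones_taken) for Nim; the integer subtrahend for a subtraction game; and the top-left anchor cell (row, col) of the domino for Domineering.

PV length from [.../XOO/.X.]: 3 plies

p1 X@[.../XOO/.X.]: (0,0)[X../XOO/.X.]-1 (0,1)[.X./XOO/.X.]-1 (0,2)[..X/XOO/.X.]-1 (2,0)[.../XOO/XX.]+1* (2,2)[.../XOO/.XX]-1
p2 O@[.../XOO/XX.]: (0,0)[O../XOO/XX.]-1* (0,1)[.O./XOO/XX.]-1 (0,2)[..O/XOO/XX.]-1 (2,2)[.../XOO/XXO]-1
p3 X@[O../XOO/XX.]: (0,1)[OX./XOO/XX.]+1* (0,2)[O.X/XOO/XX.]-1 (2,2)[O../XOO/XXX]-1
p4 O@[OX./XOO/XX.] terminal -1; root [.../XOO/.X.] d6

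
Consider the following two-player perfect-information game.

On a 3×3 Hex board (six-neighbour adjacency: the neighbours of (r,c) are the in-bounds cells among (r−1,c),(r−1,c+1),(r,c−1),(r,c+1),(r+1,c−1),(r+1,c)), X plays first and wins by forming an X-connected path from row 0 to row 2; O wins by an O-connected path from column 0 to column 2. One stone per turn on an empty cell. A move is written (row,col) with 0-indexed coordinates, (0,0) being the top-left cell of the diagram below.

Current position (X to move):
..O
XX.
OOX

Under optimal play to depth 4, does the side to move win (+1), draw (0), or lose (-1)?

value(..O/XX./OOX, X) = +1

ply 1, X at ..O/XX./OOX | (0,0)=-1→X.O/XX./OOX; (0,1)=-1→.XO/XX./OOX; (1,2)=+1→..O/XXX/OOX*
ply 2, O at ..O/XXX/OOX | (0,0)=-1→O.O/XXX/OOX*; (0,1)=-1→.OO/XXX/OOX
ply 3, X at O.O/XXX/OOX | (0,1)=+1→OXO/XXX/OOX*
ply 4: OXO/XXX/OOX is terminal -1 (O); from ..O/XX./OOX depth 4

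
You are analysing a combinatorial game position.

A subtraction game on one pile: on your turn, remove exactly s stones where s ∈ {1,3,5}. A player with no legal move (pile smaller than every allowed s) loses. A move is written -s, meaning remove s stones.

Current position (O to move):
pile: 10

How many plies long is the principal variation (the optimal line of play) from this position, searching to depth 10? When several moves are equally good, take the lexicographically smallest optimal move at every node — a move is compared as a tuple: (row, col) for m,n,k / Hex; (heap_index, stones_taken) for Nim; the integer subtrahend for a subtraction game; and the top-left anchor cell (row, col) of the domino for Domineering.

PV length from [10]: 10 plies

[10] O move#1: -1:-1/9*, -3:-1/7, -5:-1/5
[9] X move#2: -1:+1/8*, -3:+1/6, -5:+1/4
[8] O move#3: -1:-1/7*, -3:-1/5, -5:-1/3
[7] X move#4: -1:+1/6*, -3:+1/4, -5:+1/2
[6] O move#5: -1:-1/5*, -3:-1/3, -5:-1/1
[5] X move#6: -1:+1/4*, -3:+1/2, -5:+1/0
[4] O move#7: -1:-1/3*, -3:-1/1
[3] X move#8: -1:+1/2*, -3:+1/0
[2] O move#9: -1:-1/1*
[1] X move#10: -1:+1/0*
[0] end (terminal -1, O#11); searched 10 to 10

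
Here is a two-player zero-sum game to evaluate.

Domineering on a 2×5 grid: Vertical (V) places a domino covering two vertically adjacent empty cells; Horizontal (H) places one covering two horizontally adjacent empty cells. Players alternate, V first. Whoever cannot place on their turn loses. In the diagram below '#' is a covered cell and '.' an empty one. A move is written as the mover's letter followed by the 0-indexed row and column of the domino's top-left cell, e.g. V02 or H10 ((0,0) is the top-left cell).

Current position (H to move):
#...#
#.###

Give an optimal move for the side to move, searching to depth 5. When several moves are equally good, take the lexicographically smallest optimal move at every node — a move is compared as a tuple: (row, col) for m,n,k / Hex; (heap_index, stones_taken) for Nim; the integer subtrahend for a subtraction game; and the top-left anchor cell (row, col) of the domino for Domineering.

H's best at [#...#/#.###]: H01

ply 1, H at #...#/#.### | H01=+1→###.#/#.###*; H02=-1→#.###/#.###
ply 2: ###.#/#.### is terminal -1 (V); from #...#/#.### depth 5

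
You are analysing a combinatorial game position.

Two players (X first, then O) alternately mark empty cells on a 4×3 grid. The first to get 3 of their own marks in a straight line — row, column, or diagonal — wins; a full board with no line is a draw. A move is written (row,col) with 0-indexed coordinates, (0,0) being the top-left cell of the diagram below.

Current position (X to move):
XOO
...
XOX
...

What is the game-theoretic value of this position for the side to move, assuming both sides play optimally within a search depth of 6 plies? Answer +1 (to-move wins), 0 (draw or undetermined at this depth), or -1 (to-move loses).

ply 1, X at XOO/.../XOX/... | (1,0)=+1→XOO/X../XOX/...*; (1,1)=+1→XOO/.X./XOX/...; (1,2)=-1→XOO/..X/XOX/...; (3,0)=-1→XOO/.../XOX/X..; (3,1)=-1→XOO/.../XOX/.X.; (3,2)=-1→XOO/.../XOX/..X
ply 2: XOO/X../XOX/... is terminal -1 (O); from XOO/.../XOX/... depth 6

value(XOO/.../XOX/..., X) = +1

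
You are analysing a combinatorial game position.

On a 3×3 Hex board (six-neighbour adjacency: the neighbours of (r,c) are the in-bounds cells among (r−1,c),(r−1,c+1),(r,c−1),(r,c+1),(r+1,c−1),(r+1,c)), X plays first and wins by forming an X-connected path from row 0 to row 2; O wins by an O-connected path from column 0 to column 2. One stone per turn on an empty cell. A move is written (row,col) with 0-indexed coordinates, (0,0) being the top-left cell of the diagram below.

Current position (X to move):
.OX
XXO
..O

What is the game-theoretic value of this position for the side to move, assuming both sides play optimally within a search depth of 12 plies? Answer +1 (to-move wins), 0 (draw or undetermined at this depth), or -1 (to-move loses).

p1 X@[.OX/XXO/..O]: (0,0)[XOX/XXO/..O]+1* (2,0)[.OX/XXO/X.O]+1 (2,1)[.OX/XXO/.XO]+1
p2 O@[XOX/XXO/..O]: (2,0)[XOX/XXO/O.O]-1* (2,1)[XOX/XXO/.OO]-1
p3 X@[XOX/XXO/O.O]: (2,1)[XOX/XXO/OXO]+1*
p4 O@[XOX/XXO/OXO] terminal -1; root [.OX/XXO/..O] d12

value(.OX/XXO/..O, X) = +1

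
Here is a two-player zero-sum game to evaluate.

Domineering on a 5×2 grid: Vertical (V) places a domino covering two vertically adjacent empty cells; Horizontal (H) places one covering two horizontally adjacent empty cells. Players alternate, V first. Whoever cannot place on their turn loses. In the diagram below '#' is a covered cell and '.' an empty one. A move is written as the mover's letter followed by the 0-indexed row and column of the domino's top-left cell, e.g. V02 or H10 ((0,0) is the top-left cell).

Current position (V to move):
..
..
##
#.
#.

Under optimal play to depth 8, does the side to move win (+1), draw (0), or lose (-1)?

value(../../##/#./#., V) = +1

p1 V@[../../##/#./#.]: V00[#./#./##/#./#.]+1* V01[.#/.#/##/#./#.]+1 V31[../../##/##/##]-1
p2 H@[#./#./##/#./#.] terminal -1; root [../../##/#./#.] d8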